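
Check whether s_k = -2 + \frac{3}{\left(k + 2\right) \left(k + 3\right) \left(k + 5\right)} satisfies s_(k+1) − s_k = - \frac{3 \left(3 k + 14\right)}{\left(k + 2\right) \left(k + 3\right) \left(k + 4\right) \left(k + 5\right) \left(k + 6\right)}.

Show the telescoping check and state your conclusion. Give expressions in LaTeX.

Valid: the claim telescopes to t_k.

s_(k+1) = -2 + 3/((k + 3)*(k + 4)*(k + 6))
s_(k+1) − s_k = 3*(-3*k - 14)/(k**5 + 20*k**4 + 155*k**3 + 580*k**2 + 1044*k + 720)
(s_(k+1) − s_k) − t_k = 0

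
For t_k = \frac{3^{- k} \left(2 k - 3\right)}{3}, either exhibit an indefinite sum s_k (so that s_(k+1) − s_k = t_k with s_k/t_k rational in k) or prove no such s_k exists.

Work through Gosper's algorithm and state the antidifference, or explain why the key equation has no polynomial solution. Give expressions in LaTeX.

s_k = 3^{- k} \left(1 - k\right)

t_(k+1)/t_k = (2*k - 1)/(3*(2*k - 3)).
Gosper form: A/B · C(k+1)/C(k) with A=1/3, B=1, C=k - 3/2.
Solve (1/3)·f(k+1) − (1)·f(k) = k - 3/2.
deg f ≤ 1 (via 0,0,1).
Match coefficients ⇒ f(k) = -3*(k - 1)/2.
Then R = B(k−1)f/C = -3*(k - 1)/(2*k - 3), so s_k = R(k)·t_k = (1 - k)/3**k.
Δs = (2*k - 3)/(3*3**k), as required.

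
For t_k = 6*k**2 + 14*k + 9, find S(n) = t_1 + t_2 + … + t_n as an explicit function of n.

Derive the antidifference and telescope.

Compute t_(k+1)/t_k: get (6*k**2 + 26*k + 29)/(6*k**2 + 14*k + 9).
Take A(k)=1, B(k)=1, C(k)=k**2 + 7*k/3 + 3/2.
Need (1)·f(k+1) − (1)·f(k) = k**2 + 7*k/3 + 3/2.
deg f ≤ 3 (via 0,0,2).
Solving with deg f ≤ 3: f(k) = k*(2*k**2 + 4*k + 3)/6.
Then R = B(k−1)f/C = k*(2*k**2 + 4*k + 3)/(6*k**2 + 14*k + 9), so s_k = R(k)·t_k = k*(2*k**2 + 4*k + 3).
Verify: 6*k**2 + 14*k + 9 matches t_k.
Evaluate: s_(n+1) = 2*n**3 + 10*n**2 + 17*n + 9; subtract s_(1) = 9 ⇒ S(n) = n*(2*n**2 + 10*n + 17).

S(n) = n*(2*n**2 + 10*n + 17)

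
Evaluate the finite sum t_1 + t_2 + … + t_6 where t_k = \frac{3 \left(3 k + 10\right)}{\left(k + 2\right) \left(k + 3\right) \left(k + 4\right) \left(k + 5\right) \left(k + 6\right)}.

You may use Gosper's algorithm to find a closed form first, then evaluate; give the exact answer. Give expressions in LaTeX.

Ratio r(k) = (k + 2)*(3*k + 13)/((k + 7)*(3*k + 10)).
Gosper form: A/B · C(k+1)/C(k) with A=k + 2, B=k + 7, C=k + 10/3.
Need (k + 2)·f(k+1) − (k + 6)·f(k) = k + 10/3.
Degrees (1,1,1) ⇒ d ≤ 4.
Solving with deg f ≤ 4: f(k) = k*(k + 3)*(k**2 + 11*k + 38)/120.
R(k) = B(k−1)·f(k)/C(k) = k*(k + 3)*(k + 6)*(k**2 + 11*k + 38)/(40*(3*k + 10)); s_k = R·t_k = 3*k*(k**2 + 11*k + 38)/(40*(k**3 + 11*k**2 + 38*k + 40)).
s_(k+1) − s_k = 3*(3*k + 10)/(k**5 + 20*k**4 + 155*k**3 + 580*k**2 + 1044*k + 720) = t_k.
Telescoping: Σ = s_(7) − s_(1) = 287/3960 − (1/24) = 61/1980.

Σ = 61/1980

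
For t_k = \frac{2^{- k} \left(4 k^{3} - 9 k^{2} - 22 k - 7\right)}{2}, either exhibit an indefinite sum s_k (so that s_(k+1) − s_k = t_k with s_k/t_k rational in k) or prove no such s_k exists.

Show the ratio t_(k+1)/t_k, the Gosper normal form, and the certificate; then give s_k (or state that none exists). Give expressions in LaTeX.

s_k = 2^{- k} \left(- 4 k^{3} - 3 k^{2} + 4 k + 4\right)

The ratio is (4*k**3 + 3*k**2 - 28*k - 34)/(2*(4*k**3 - 9*k**2 - 22*k - 7)).
Factor: A=1/2; B=1; C=k**3 - 9*k**2/4 - 11*k/2 - 7/4.
Need (1/2)·f(k+1) − (1)·f(k) = k**3 - 9*k**2/4 - 11*k/2 - 7/4.
From deg A=0, deg B=0, deg C=3: d=3.
A polynomial solution: f(k) = -(4*k**3 + 3*k**2 - 4*k - 4)/2.
Get s_k = R·t_k = (-4*k**3 - 3*k**2 + 4*k + 4)/2**k with R(k) = B(k−1)f(k)/C(k) = -2*(4*k**3 + 3*k**2 - 4*k - 4)/(4*k**3 - 9*k**2 - 22*k - 7).
Δs = (4*k**3 - 9*k**2 - 22*k - 7)/(2*2**k), as required.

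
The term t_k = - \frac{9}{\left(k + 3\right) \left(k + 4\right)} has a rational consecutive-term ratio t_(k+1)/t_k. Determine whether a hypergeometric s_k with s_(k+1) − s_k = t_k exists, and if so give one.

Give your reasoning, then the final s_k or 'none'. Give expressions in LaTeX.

Step 1: r(k) = (k + 3)/(k + 5).
So A=k + 3 and B=k + 5, with C=1.
Solve (k + 3)·f(k+1) − (k + 4)·f(k) = 1.
d = 1 from the (1,1,0) case.
Solving with deg f ≤ 1: f(k) = k/3.
R(k) = B(k−1)·f(k)/C(k) = k*(k + 4)/3; s_k = R·t_k = -3*k/(k + 3).
Δs = -9/(k**2 + 7*k + 12), as required.

s_k = - \frac{3 k}{k + 3}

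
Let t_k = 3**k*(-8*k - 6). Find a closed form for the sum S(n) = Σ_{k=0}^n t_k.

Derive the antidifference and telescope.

S(n) = -12*3**n*n - 3*3**n - 3

The ratio is 3*(4*k + 7)/(4*k + 3).
A = 3, B = 1, C = k + 3/4.
Need (3)·f(k+1) − (1)·f(k) = k + 3/4.
From deg A=0, deg B=0, deg C=1: d=1.
Solve for f: f(k) = (4*k - 3)/8 (degree 1 ≤ 1).
Certificate R = B(k−1)f/C = (4*k - 3)/(2*(4*k + 3)) gives s_k = 3**k*(3 - 4*k).
s_(k+1) − s_k = 3**k*(-8*k - 6) = t_k.
Telescope: S(n) = s_(n+1) − s_(0) = 3**(n + 1)*(-4*n - 1) − (3) = -12*3**n*n - 3*3**n - 3.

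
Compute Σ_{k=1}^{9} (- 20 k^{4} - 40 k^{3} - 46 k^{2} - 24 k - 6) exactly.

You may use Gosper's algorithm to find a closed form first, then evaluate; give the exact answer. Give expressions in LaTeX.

Σ = -401904

The ratio is (10*k**4 + 60*k**3 + 143*k**2 + 158*k + 68)/(10*k**4 + 20*k**3 + 23*k**2 + 12*k + 3).
Normal form (A,B,C) = (1, 1, k**4 + 2*k**3 + 23*k**2/10 + 6*k/5 + 3/10).
Key eq: (1)·f(k+1) = (1)·f(k) + (k**4 + 2*k**3 + 23*k**2/10 + 6*k/5 + 3/10).
From deg A=0, deg B=0, deg C=4: d=5.
Solving with deg f ≤ 5: f(k) = k*(4*k**4 + 2*k**2 - k + 1)/20.
Then R = B(k−1)f/C = k*(4*k**4 + 2*k**2 - k + 1)/(2*(10*k**4 + 20*k**3 + 23*k**2 + 12*k + 3)), so s_k = R(k)·t_k = k*(-4*k**4 - 2*k**2 + k - 1).
Verify: -20*k**4 - 40*k**3 - 46*k**2 - 24*k - 6 matches t_k.
Sum = s_(10) − s_(1); s_(10) = -401910, s_(1) = -6 ⇒ -401904.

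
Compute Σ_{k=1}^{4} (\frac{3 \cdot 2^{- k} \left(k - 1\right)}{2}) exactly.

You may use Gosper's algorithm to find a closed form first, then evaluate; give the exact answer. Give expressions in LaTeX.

Σ = 33/32

t_(k+1)/t_k = k/(2*(k - 1)).
A = 1/2, B = 1, C = k - 1.
f must satisfy (1/2)·f(k+1) − (1)·f(k) = k - 1.
Degrees (0,0,1) ⇒ d ≤ 1.
Match coefficients ⇒ f(k) = -2*k.
Certificate R = B(k−1)f/C = -2*k/(k - 1) gives s_k = -3*k/2**k.
Δs = 3*(k - 1)/(2*2**k), as required.
Sum = s_(5) − s_(1); s_(5) = -15/32, s_(1) = -3/2 ⇒ 33/32.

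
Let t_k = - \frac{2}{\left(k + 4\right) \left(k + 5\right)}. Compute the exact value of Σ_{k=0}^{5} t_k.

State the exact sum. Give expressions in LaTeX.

Compute t_(k+1)/t_k: get (k + 4)/(k + 6).
So A=k + 4 and B=k + 6, with C=1.
Solve (k + 4)·f(k+1) − (k + 5)·f(k) = 1.
Degrees (1,1,0) ⇒ d ≤ 1.
Match coefficients ⇒ f(k) = k/4.
Get s_k = R·t_k = -k/(2*k + 8) with R(k) = B(k−1)f(k)/C(k) = k*(k + 5)/4.
Verify: -2/(k**2 + 9*k + 20) matches t_k.
Σ_(k=0)^(5) t_k = s_(6) − s_(0) = -3/10 − (0) = -3/10.

Σ = -3/10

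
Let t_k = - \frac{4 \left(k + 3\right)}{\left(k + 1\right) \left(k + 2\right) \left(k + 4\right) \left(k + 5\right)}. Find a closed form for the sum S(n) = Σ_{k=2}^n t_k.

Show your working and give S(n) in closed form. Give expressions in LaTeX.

Compute t_(k+1)/t_k: get (k + 1)*(k + 4)**2/((k + 3)**2*(k + 6)).
Take A(k)=k + 1, B(k)=k + 6, C(k)=k**2 + 6*k + 9.
Need (k + 1)·f(k+1) − (k + 5)·f(k) = k**2 + 6*k + 9.
d = 4 from the (1,1,2) case.
Solve for f: f(k) = k*(k + 2)*(k + 3)*(k + 5)/8 (degree 4 ≤ 4).
Then R = B(k−1)f/C = k*(k + 2)*(k + 5)**2/(8*(k + 3)), so s_k = R(k)·t_k = k*(-k - 5)/(2*(k**2 + 5*k + 4)).
Verify: 4*(-k - 3)/(k**4 + 12*k**3 + 49*k**2 + 78*k + 40) matches t_k.
Evaluate: s_(n+1) = (-n**2 - 7*n - 6)/(2*(n**2 + 7*n + 10)); subtract s_(2) = -7/18 ⇒ S(n) = (-n**2 - 7*n + 8)/(9*(n**2 + 7*n + 10)).

S(n) = \frac{- n^{2} - 7 n + 8}{9 \left(n^{2} + 7 n + 10\right)}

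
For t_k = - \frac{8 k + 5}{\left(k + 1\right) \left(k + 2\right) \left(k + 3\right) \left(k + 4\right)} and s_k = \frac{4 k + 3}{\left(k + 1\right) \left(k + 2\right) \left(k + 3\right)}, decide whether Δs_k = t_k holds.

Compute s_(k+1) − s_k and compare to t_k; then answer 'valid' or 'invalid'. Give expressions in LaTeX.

Valid: the claim telescopes to t_k.

s_(k+1) = (4*k + 7)/((k + 2)*(k + 3)*(k + 4))
s_(k+1) − s_k = (-8*k - 5)/(k**4 + 10*k**3 + 35*k**2 + 50*k + 24)
(s_(k+1) − s_k) − t_k = 0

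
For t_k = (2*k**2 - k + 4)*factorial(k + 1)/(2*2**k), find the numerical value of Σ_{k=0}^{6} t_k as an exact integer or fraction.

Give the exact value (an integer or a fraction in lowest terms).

Compute t_(k+1)/t_k: get (k + 2)*(-k + 2*(k + 1)**2 + 3)/(2*(2*k**2 - k + 4)).
Gosper form: A/B · C(k+1)/C(k) with A=k/2 + 1, B=1, C=k**2 - k/2 + 2.
Need (k/2 + 1)·f(k+1) − (1)·f(k) = k**2 - k/2 + 2.
From deg A=1, deg B=0, deg C=2: d=1.
A polynomial solution: f(k) = 2*k - 3.
Then R = B(k−1)f/C = 2*(2*k - 3)/(2*k**2 - k + 4), so s_k = R(k)·t_k = (2*k - 3)*factorial(k + 1)/2**k.
Check: Δs_k = (2*k**2 - k + 4)*factorial(k + 1)/(2*2**k). ✓
Telescoping: Σ = s_(7) − s_(0) = 3465 − (-3) = 3468.

Σ = 3468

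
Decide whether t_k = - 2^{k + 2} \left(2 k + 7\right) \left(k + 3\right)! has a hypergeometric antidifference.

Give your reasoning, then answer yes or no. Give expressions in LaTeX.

Yes. s_k = - 2^{k + 2} \left(k + 3\right)!.

Compute t_(k+1)/t_k: get 2*(k + 4)*(2*k + 9)/(2*k + 7).
Gosper form: A/B · C(k+1)/C(k) with A=2*k + 8, B=1, C=k + 7/2.
Set up (2*k + 8)·f(k+1) − (1)·f(k) − (k + 7/2) = 0.
Bound: deg f ≤ 0.
Match coefficients ⇒ f(k) = 1/2.
So s_k = (B(k−1)f/C)·t_k = (1/(2*k + 7))·t_k = -2**(k + 2)*factorial(k + 3).
Verify: -2**(k + 2)*(2*k + 7)*factorial(k + 3) matches t_k.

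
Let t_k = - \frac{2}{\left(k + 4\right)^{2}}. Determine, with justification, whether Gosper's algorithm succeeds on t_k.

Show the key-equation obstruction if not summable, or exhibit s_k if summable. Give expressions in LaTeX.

Ratio r(k) = (k + 4)**2/(k + 5)**2.
Gosper form: A/B · C(k+1)/C(k) with A=k**2 + 8*k + 16, B=k**2 + 10*k + 25, C=1.
Solve (k**2 + 8*k + 16)·f(k+1) − (k**2 + 8*k + 16)·f(k) = 1.
Degrees (2,2,0) ⇒ d ≤ 0.
f = c0 ⇒ A·f(k+1) − B(k−1)·f(k) − C = -1. The system {-1 = 0} is inconsistent; no antidifference.

No — the linear system for f has no solution.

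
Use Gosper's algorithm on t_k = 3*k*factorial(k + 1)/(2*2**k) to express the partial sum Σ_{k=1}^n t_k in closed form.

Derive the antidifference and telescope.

Compute t_(k+1)/t_k: get (k + 1)*(k + 2)/(2*k).
Gosper form: A/B · C(k+1)/C(k) with A=k/2 + 1, B=1, C=k.
Set up (k/2 + 1)·f(k+1) − (1)·f(k) − (k) = 0.
Bound: deg f ≤ 0.
Solve for f: f(k) = 2 (degree 0 ≤ 0).
Then R = B(k−1)f/C = 2/k, so s_k = R(k)·t_k = 3*factorial(k + 1)/2**k.
s_(k+1) − s_k = 3*k*factorial(k + 1)/(2*2**k) = t_k.
s_(n+1) = 3*2**(-n - 1)*factorial(n + 2) and s_(1) = 3, so S(n) = -3 + 3*factorial(n + 2)/(2*2**n).

S(n) = -3 + 3*factorial(n + 2)/(2*2**n)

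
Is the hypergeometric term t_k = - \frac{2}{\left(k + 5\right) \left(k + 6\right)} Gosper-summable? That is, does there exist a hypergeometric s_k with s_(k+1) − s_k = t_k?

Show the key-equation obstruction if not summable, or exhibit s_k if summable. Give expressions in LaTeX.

r(k) = (k + 5)/(k + 7) after simplifying.
A = k + 5, B = k + 7, C = 1.
Key eq: (k + 5)·f(k+1) = (k + 6)·f(k) + (1).
Bound: deg f ≤ 1.
A polynomial solution: f(k) = k/5.
R(k) = B(k−1)·f(k)/C(k) = k*(k + 6)/5; s_k = R·t_k = -2*k/(5*k + 25).
Check: Δs_k = -2/(k**2 + 11*k + 30). ✓

Yes. s_k = - \frac{2 k}{5 k + 25}.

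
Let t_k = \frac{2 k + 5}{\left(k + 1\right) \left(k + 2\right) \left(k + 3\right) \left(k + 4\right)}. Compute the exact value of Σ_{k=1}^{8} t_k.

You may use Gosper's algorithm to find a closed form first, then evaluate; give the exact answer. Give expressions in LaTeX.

Σ = 7/60

Ratio r(k) = (k + 1)*(2*k + 7)/((k + 5)*(2*k + 5)).
Take A(k)=k + 1, B(k)=k + 5, C(k)=k + 5/2.
Need (k + 1)·f(k+1) − (k + 4)·f(k) = k + 5/2.
Degrees (1,1,1) ⇒ d ≤ 3.
Solving with deg f ≤ 3: f(k) = k*(k + 2)*(k + 4)/6.
So s_k = (B(k−1)f/C)·t_k = (k*(k + 2)*(k + 4)**2/(3*(2*k + 5)))·t_k = k*(k + 4)/(3*(k**2 + 4*k + 3)).
s_(k+1) − s_k = (2*k + 5)/(k**4 + 10*k**3 + 35*k**2 + 50*k + 24) = t_k.
Sum = s_(9) − s_(1); s_(9) = 13/40, s_(1) = 5/24 ⇒ 7/60.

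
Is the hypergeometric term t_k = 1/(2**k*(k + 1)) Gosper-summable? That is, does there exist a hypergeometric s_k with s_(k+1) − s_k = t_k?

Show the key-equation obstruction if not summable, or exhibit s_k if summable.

No; the degree bound rules out any f.

t_(k+1)/t_k = (k + 1)/(2*(k + 2)).
A = k/2 + 1/2, B = k + 2, C = 1.
f must satisfy (k/2 + 1/2)·f(k+1) − (k + 1)·f(k) = 1.
Degrees (1,1,0) ⇒ d ≤ -1.
Bound -1 < 0, so the key equation has no polynomial solution.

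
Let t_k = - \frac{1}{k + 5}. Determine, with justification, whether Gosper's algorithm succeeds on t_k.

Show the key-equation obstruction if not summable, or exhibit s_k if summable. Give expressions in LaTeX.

Step 1: r(k) = (k + 5)/(k + 6).
A = k + 5, B = k + 6, C = 1.
Set up (k + 5)·f(k+1) − (k + 5)·f(k) − (1) = 0.
deg f ≤ 0 (via 1,1,0).
Write f(k) = c0. Then LHS − RHS = -1, requiring -1 = 0: contradictory. No certificate.

No — t_k has no hypergeometric antidifference.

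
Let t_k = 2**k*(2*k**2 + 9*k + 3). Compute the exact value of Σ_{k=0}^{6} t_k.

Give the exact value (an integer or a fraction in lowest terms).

Σ = 13059

Compute t_(k+1)/t_k: get 2*(2*k**2 + 13*k + 14)/(2*k**2 + 9*k + 3).
Take A(k)=2, B(k)=1, C(k)=k**2 + 9*k/2 + 3/2.
Key eq: (2)·f(k+1) = (1)·f(k) + (k**2 + 9*k/2 + 3/2).
From deg A=0, deg B=0, deg C=2: d=2.
A polynomial solution: f(k) = (k - 1)*(2*k + 3)/2.
R(k) = B(k−1)·f(k)/C(k) = (k - 1)*(2*k + 3)/(2*k**2 + 9*k + 3); s_k = R·t_k = 2**k*(2*k**2 + k - 3).
Verify: 2**k*(2*k**2 + 9*k + 3) matches t_k.
Telescoping: Σ = s_(7) − s_(0) = 13056 − (-3) = 13059.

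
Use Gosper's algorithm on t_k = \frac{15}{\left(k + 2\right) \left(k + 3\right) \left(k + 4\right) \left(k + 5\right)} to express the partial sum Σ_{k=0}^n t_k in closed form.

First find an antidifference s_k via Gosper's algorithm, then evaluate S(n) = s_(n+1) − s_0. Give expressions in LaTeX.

The ratio is (k + 2)/(k + 6).
Factor: A=k + 2; B=k + 6; C=1.
Key eq: (k + 2)·f(k+1) = (k + 5)·f(k) + (1).
Bound: deg f ≤ 3.
Solve for f: f(k) = k*(k**2 + 9*k + 26)/72 (degree 3 ≤ 3).
R(k) = B(k−1)·f(k)/C(k) = k*(k + 5)*(k**2 + 9*k + 26)/72; s_k = R·t_k = 5*k*(k**2 + 9*k + 26)/(24*(k + 2)*(k + 3)*(k + 4)).
Check: Δs_k = 15/(k**4 + 14*k**3 + 71*k**2 + 154*k + 120). ✓
Telescope: S(n) = s_(n+1) − s_(0) = 5*(n**3 + 12*n**2 + 47*n + 36)/(24*(n**3 + 12*n**2 + 47*n + 60)) − (0) = 5*(n**3 + 12*n**2 + 47*n + 36)/(24*(n**3 + 12*n**2 + 47*n + 60)).

S(n) = \frac{5 \left(n^{3} + 12 n^{2} + 47 n + 36\right)}{24 \left(n^{3} + 12 n^{2} + 47 n + 60\right)}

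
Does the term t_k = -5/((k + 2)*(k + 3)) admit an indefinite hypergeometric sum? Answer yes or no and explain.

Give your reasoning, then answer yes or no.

Yes. s_k = -5*k/(2*k + 4).

The ratio is (k + 2)/(k + 4).
Factor: A=k + 2; B=k + 4; C=1.
Need (k + 2)·f(k+1) − (k + 3)·f(k) = 1.
d = 1 from the (1,1,0) case.
Match coefficients ⇒ f(k) = k/2.
So s_k = (B(k−1)f/C)·t_k = (k*(k + 3)/2)·t_k = -5*k/(2*k + 4).
Verify: -5/(k**2 + 5*k + 6) matches t_k.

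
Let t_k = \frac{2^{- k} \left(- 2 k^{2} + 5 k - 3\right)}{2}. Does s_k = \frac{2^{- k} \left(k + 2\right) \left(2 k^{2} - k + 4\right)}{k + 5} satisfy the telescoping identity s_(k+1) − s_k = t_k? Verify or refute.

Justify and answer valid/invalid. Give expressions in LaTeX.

s_(k+1) = (k + 3)*(-k + 2*(k + 1)**2 + 3)/(2*2**k*(k + 6))
s_(k+1) − s_k = (-2*k**4 - 11*k**3 + 19*k**2 + 45*k - 21)/(2*2**k*(k**2 + 11*k + 30))
(s_(k+1) − s_k) − t_k = 3*(2*k**3 + 9*k**2 - 24*k + 23)/(2*2**k*(k**2 + 11*k + 30))

Invalid: residual \frac{3 \cdot 2^{- k} \left(2 k^{3} + 9 k^{2} - 24 k + 23\right)}{2 \left(k^{2} + 11 k + 30\right)} ≠ 0.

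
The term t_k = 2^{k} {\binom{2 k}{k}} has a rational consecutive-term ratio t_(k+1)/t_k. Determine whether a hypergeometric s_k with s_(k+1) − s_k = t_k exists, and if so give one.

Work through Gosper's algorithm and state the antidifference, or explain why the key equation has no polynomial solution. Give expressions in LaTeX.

Ratio r(k) = 4*(2*k + 1)/(k + 1).
So A=8*k + 4 and B=k + 1, with C=1.
Solve (8*k + 4)·f(k+1) − (k)·f(k) = 1.
d = -1 from the (1,1,0) case.
Negative degree bound (-1): no f exists, t_k not Gosper-summable.

not Gosper-summable; s_k does not exist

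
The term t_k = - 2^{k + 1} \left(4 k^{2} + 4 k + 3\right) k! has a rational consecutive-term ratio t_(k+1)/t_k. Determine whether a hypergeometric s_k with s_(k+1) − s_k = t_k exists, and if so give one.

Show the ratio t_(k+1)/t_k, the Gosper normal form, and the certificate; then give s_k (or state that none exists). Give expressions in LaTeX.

Ratio r(k) = 2*(4*k**3 + 16*k**2 + 23*k + 11)/(4*k**2 + 4*k + 3).
So A=2*k + 2 and B=1, with C=k**2 + k + 3/4.
f must satisfy (2*k + 2)·f(k+1) − (1)·f(k) = k**2 + k + 3/4.
Degrees (1,0,2) ⇒ d ≤ 1.
Solve for f: f(k) = (2*k - 1)/4 (degree 1 ≤ 1).
So s_k = (B(k−1)f/C)·t_k = ((2*k - 1)/(4*k**2 + 4*k + 3))·t_k = -2**(k + 1)*(2*k - 1)*factorial(k).
Check: Δs_k = -2**(k + 1)*(4*k**2 + 4*k + 3)*factorial(k). ✓

s_k = - 2^{k + 1} \left(2 k - 1\right) k!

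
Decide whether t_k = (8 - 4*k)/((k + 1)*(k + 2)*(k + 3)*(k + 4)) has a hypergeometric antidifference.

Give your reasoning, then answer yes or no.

Yes. s_k = k*(k**2 + 6*k + 17)/(3*(k + 1)*(k + 2)*(k + 3)).

Compute t_(k+1)/t_k: get (k - 1)*(k + 1)/((k - 2)*(k + 5)).
Factor: A=k + 1; B=k + 5; C=k - 2.
Need (k + 1)·f(k+1) − (k + 4)·f(k) = k - 2.
Bound: deg f ≤ 3.
Solve for f: f(k) = -k*(k**2 + 6*k + 17)/12 (degree 3 ≤ 3).
Certificate R = B(k−1)f/C = -k*(k + 4)*(k**2 + 6*k + 17)/(12*(k - 2)) gives s_k = k*(k**2 + 6*k + 17)/(3*(k + 1)*(k + 2)*(k + 3)).
s_(k+1) − s_k = 4*(2 - k)/(k**4 + 10*k**3 + 35*k**2 + 50*k + 24) = t_k.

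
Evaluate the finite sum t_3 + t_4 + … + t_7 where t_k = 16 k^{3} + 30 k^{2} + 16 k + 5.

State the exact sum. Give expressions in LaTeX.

Σ = 16875

Step 1: r(k) = (16*k**3 + 78*k**2 + 124*k + 67)/(16*k**3 + 30*k**2 + 16*k + 5).
Factor: A=1; B=1; C=k**3 + 15*k**2/8 + k + 5/16.
Key eq: (1)·f(k+1) = (1)·f(k) + (k**3 + 15*k**2/8 + k + 5/16).
Bound: deg f ≤ 4.
A polynomial solution: f(k) = k*(4*k**3 + 2*k**2 - 3*k + 2)/16.
Get s_k = R·t_k = k*(4*k**3 + 2*k**2 - 3*k + 2) with R(k) = B(k−1)f(k)/C(k) = k*(4*k**3 + 2*k**2 - 3*k + 2)/(16*k**3 + 30*k**2 + 16*k + 5).
s_(k+1) − s_k = 16*k**3 + 30*k**2 + 16*k + 5 = t_k.
Evaluate s at k=8 and k=3: 17232 and 357; difference 16875.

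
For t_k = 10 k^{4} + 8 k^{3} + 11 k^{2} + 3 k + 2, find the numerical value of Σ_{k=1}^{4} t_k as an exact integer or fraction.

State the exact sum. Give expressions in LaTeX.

Σ = 4708

r(k) = (10*k**4 + 48*k**3 + 95*k**2 + 89*k + 34)/(10*k**4 + 8*k**3 + 11*k**2 + 3*k + 2) after simplifying.
A = 1, B = 1, C = k**4 + 4*k**3/5 + 11*k**2/10 + 3*k/10 + 1/5.
f must satisfy (1)·f(k+1) − (1)·f(k) = k**4 + 4*k**3/5 + 11*k**2/10 + 3*k/10 + 1/5.
d = 5 from the (0,0,4) case.
A polynomial solution: f(k) = k*(2*k**4 - 3*k**3 + 3*k**2 - 2*k + 2)/10.
R(k) = B(k−1)·f(k)/C(k) = k*(2*k**4 - 3*k**3 + 3*k**2 - 2*k + 2)/(10*k**4 + 8*k**3 + 11*k**2 + 3*k + 2); s_k = R·t_k = k*(2*k**4 - 3*k**3 + 3*k**2 - 2*k + 2).
s_(k+1) − s_k = 10*k**4 + 8*k**3 + 11*k**2 + 3*k + 2 = t_k.
Sum = s_(5) − s_(1); s_(5) = 4710, s_(1) = 2 ⇒ 4708.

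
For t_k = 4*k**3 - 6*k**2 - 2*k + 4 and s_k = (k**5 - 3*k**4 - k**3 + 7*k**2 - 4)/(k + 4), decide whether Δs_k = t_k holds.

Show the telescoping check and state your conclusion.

s_(k+1) = k*(k**4 + 2*k**3 - 3*k**2 - 4*k + 4)/(k + 5)
s_(k+1) − s_k = (4*k**5 + 21*k**4 - 18*k**3 - 47*k**2 + 20*k + 20)/(k**2 + 9*k + 20)
(s_(k+1) − s_k) − t_k = 3*(-3*k**4 - 14*k**3 + 29*k**2 + 8*k - 20)/(k**2 + 9*k + 20)

Invalid: residual 3*(-3*k**4 - 14*k**3 + 29*k**2 + 8*k - 20)/(k**2 + 9*k + 20) ≠ 0.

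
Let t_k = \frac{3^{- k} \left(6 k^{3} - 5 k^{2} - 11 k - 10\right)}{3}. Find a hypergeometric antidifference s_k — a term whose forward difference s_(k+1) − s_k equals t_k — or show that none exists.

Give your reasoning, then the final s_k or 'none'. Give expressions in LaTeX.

Ratio r(k) = (6*k**3 + 13*k**2 - 3*k - 20)/(3*(6*k**3 - 5*k**2 - 11*k - 10)).
Gosper form: A/B · C(k+1)/C(k) with A=1/3, B=1, C=k**3 - 5*k**2/6 - 11*k/6 - 5/3.
Set up (1/3)·f(k+1) − (1)·f(k) − (k**3 - 5*k**2/6 - 11*k/6 - 5/3) = 0.
From deg A=0, deg B=0, deg C=3: d=3.
A polynomial solution: f(k) = -(3*k**3 + 2*k**2 + k - 2)/2.
Get s_k = R·t_k = (-3*k**3 - 2*k**2 - k + 2)/3**k with R(k) = B(k−1)f(k)/C(k) = -3*(3*k**3 + 2*k**2 + k - 2)/(6*k**3 - 5*k**2 - 11*k - 10).
s_(k+1) − s_k = (6*k**3 - 5*k**2 - 11*k - 10)/(3*3**k) = t_k.

s_k = 3^{- k} \left(- 3 k^{3} - 2 k^{2} - k + 2\right)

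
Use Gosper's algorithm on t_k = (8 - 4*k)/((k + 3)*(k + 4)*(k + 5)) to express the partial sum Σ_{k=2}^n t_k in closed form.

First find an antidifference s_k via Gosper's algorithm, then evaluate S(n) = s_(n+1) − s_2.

t_(k+1)/t_k = (k - 1)*(k + 3)/((k - 2)*(k + 6)).
Factor: A=k + 3; B=k + 6; C=k - 2.
Solve (k + 3)·f(k+1) − (k + 5)·f(k) = k - 2.
Degrees (1,1,1) ⇒ d ≤ 2.
Solve for f: f(k) = k*(k - 17)/24 (degree 2 ≤ 2).
So s_k = (B(k−1)f/C)·t_k = (k*(k - 17)*(k + 5)/(24*(k - 2)))·t_k = -k*(k - 17)/(6*(k + 3)*(k + 4)).
Δs = 4*(2 - k)/(k**3 + 12*k**2 + 47*k + 60), as required.
Telescope: S(n) = s_(n+1) − s_(2) = (-n**2 + 15*n + 16)/(6*(n**2 + 9*n + 20)) − (1/6) = (-n**2 + 3*n - 2)/(3*(n**2 + 9*n + 20)).

S(n) = (-n**2 + 3*n - 2)/(3*(n**2 + 9*n + 20))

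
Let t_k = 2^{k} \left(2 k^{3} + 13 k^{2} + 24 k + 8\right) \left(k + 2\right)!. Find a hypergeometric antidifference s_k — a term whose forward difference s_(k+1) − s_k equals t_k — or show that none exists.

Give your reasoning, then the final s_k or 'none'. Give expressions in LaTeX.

r(k) = 2*(2*k**4 + 25*k**3 + 113*k**2 + 215*k + 141)/(2*k**3 + 13*k**2 + 24*k + 8) after simplifying.
So A=2*k + 6 and B=1, with C=k**3 + 13*k**2/2 + 12*k + 4.
Need (2*k + 6)·f(k+1) − (1)·f(k) = k**3 + 13*k**2/2 + 12*k + 4.
Bound: deg f ≤ 2.
A polynomial solution: f(k) = (k**2 + 2*k - 2)/2.
Certificate R = B(k−1)f/C = (k**2 + 2*k - 2)/(2*k**3 + 13*k**2 + 24*k + 8) gives s_k = 2**k*(k**2 + 2*k - 2)*factorial(k + 2).
Verify: 2**k*(2*k**3 + 13*k**2 + 24*k + 8)*factorial(k + 2) matches t_k.

s_k = 2^{k} \left(k^{2} + 2 k - 2\right) \left(k + 2\right)!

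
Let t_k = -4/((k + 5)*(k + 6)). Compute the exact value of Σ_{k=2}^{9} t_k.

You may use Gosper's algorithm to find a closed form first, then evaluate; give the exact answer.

Σ = -32/105

Ratio r(k) = (k + 5)/(k + 7).
Factor: A=k + 5; B=k + 7; C=1.
Need (k + 5)·f(k+1) − (k + 6)·f(k) = 1.
From deg A=1, deg B=1, deg C=0: d=1.
Solve for f: f(k) = k/5 (degree 1 ≤ 1).
Get s_k = R·t_k = -4*k/(5*k + 25) with R(k) = B(k−1)f(k)/C(k) = k*(k + 6)/5.
Check: Δs_k = -4/(k**2 + 11*k + 30). ✓
Evaluate s at k=10 and k=2: -8/15 and -8/35; difference -32/105.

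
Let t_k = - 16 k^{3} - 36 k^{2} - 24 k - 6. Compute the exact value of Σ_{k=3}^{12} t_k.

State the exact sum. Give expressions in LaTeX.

Compute t_(k+1)/t_k: get (8*k**3 + 42*k**2 + 72*k + 41)/(8*k**3 + 18*k**2 + 12*k + 3).
A = 1, B = 1, C = k**3 + 9*k**2/4 + 3*k/2 + 3/8.
Set up (1)·f(k+1) − (1)·f(k) − (k**3 + 9*k**2/4 + 3*k/2 + 3/8) = 0.
Bound: deg f ≤ 4.
A polynomial solution: f(k) = k**2*(2*k**2 + 2*k - 1)/8.
Get s_k = R·t_k = k**2*(-4*k**2 - 4*k + 2) with R(k) = B(k−1)f(k)/C(k) = k**2*(2*k**2 + 2*k - 1)/(8*k**3 + 18*k**2 + 12*k + 3).
Δs = -16*k**3 - 36*k**2 - 24*k - 6, as required.
Evaluate s at k=13 and k=3: -122694 and -414; difference -122280.

Σ = -122280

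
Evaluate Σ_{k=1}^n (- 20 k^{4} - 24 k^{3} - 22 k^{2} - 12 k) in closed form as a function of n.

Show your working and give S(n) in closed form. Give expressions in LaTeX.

Compute t_(k+1)/t_k: get (10*k**4 + 52*k**3 + 107*k**2 + 104*k + 39)/(k*(10*k**3 + 12*k**2 + 11*k + 6)).
Factor: A=1; B=1; C=k**4 + 6*k**3/5 + 11*k**2/10 + 3*k/5.
Key eq: (1)·f(k+1) = (1)·f(k) + (k**4 + 6*k**3/5 + 11*k**2/10 + 3*k/5).
From deg A=0, deg B=0, deg C=4: d=5.
Solve for f: f(k) = k*(k - 1)*(4*k**3 + 2*k + 3)/20 (degree 5 ≤ 5).
Get s_k = R·t_k = k*(-4*k**4 + 4*k**3 - 2*k**2 - k + 3) with R(k) = B(k−1)f(k)/C(k) = (k - 1)*(4*k**3 + 2*k + 3)/(2*(10*k**3 + 12*k**2 + 11*k + 6)).
Δs = 2*k*(-10*k**3 - 12*k**2 - 11*k - 6), as required.
s_(n+1) = n*(-4*n**4 - 16*n**3 - 26*n**2 - 23*n - 9) and s_(1) = 0, so S(n) = n*(-4*n**4 - 16*n**3 - 26*n**2 - 23*n - 9).

S(n) = n \left(- 4 n^{4} - 16 n^{3} - 26 n^{2} - 23 n - 9\right)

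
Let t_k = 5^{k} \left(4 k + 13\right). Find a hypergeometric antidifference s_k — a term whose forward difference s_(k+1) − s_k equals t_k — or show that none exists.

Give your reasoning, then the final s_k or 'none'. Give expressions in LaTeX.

The ratio is 5*(4*k + 17)/(4*k + 13).
So A=5 and B=1, with C=k + 13/4.
Key eq: (5)·f(k+1) = (1)·f(k) + (k + 13/4).
d = 1 from the (0,0,1) case.
Match coefficients ⇒ f(k) = (k + 2)/4.
Certificate R = B(k−1)f/C = (k + 2)/(4*k + 13) gives s_k = 5**k*(k + 2).
Δs = 5**k*(4*k + 13), as required.

s_k = 5^{k} \left(k + 2\right)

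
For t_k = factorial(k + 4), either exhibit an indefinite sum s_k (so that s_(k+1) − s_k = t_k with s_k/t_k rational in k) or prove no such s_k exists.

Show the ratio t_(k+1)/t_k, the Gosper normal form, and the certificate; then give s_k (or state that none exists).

Step 1: r(k) = k + 5.
A = k + 5, B = 1, C = 1.
Solve (k + 5)·f(k+1) − (1)·f(k) = 1.
d = -1 from the (1,0,0) case.
Negative degree bound (-1): no f exists, t_k not Gosper-summable.

none — t_k is not Gosper-summable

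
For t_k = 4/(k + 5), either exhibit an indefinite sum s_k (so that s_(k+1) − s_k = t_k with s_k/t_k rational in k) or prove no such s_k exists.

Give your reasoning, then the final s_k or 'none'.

none (Gosper's algorithm certifies no s_k)

Compute t_(k+1)/t_k: get (k + 5)/(k + 6).
Normal form (A,B,C) = (k + 5, k + 6, 1).
Solve (k + 5)·f(k+1) − (k + 5)·f(k) = 1.
Bound: deg f ≤ 0.
Generic f = c0 gives residual -1; -1 = 0 cannot hold, so t_k is not Gosper-summable.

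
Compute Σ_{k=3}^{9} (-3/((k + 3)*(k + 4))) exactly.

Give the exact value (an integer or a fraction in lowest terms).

Σ = -7/26

r(k) = (k + 3)/(k + 5) after simplifying.
So A=k + 3 and B=k + 5, with C=1.
Set up (k + 3)·f(k+1) − (k + 4)·f(k) − (1) = 0.
deg f ≤ 1 (via 1,1,0).
Solve for f: f(k) = k/3 (degree 1 ≤ 1).
So s_k = (B(k−1)f/C)·t_k = (k*(k + 4)/3)·t_k = -k/(k + 3).
Verify: -3/(k**2 + 7*k + 12) matches t_k.
Σ_(k=3)^(9) t_k = s_(10) − s_(3) = -10/13 − (-1/2) = -7/26.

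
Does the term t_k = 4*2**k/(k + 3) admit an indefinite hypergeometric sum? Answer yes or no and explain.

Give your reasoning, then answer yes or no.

Compute t_(k+1)/t_k: get 2*(k + 3)/(k + 4).
Factor: A=2*k + 6; B=k + 4; C=1.
Key eq: (2*k + 6)·f(k+1) = (k + 3)·f(k) + (1).
deg f ≤ -1 (via 1,1,0).
Negative degree bound (-1): no f exists, t_k not Gosper-summable.

No; the degree bound rules out any f.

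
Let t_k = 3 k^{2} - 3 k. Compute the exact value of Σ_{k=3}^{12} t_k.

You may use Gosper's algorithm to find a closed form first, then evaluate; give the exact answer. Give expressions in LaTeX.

t_(k+1)/t_k = (k + 1)/(k - 1).
Take A(k)=1, B(k)=1, C(k)=k**2 - k.
Need (1)·f(k+1) − (1)·f(k) = k**2 - k.
deg f ≤ 3 (via 0,0,2).
Solve for f: f(k) = k*(k - 2)*(k - 1)/3 (degree 3 ≤ 3).
Then R = B(k−1)f/C = (k - 2)/3, so s_k = R(k)·t_k = k*(k**2 - 3*k + 2).
Verify: 3*k*(k - 1) matches t_k.
Sum = s_(13) − s_(3); s_(13) = 1716, s_(3) = 6 ⇒ 1710.

Σ = 1710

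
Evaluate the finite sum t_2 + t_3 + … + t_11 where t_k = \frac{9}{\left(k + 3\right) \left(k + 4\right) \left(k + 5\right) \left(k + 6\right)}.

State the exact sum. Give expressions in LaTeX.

The ratio is (k + 3)/(k + 7).
So A=k + 3 and B=k + 7, with C=1.
Need (k + 3)·f(k+1) − (k + 6)·f(k) = 1.
From deg A=1, deg B=1, deg C=0: d=3.
A polynomial solution: f(k) = k*(k**2 + 12*k + 47)/180.
Then R = B(k−1)f/C = k*(k + 6)*(k**2 + 12*k + 47)/180, so s_k = R(k)·t_k = k*(k**2 + 12*k + 47)/(20*(k + 3)*(k + 4)*(k + 5)).
Δs = 9/(k**4 + 18*k**3 + 119*k**2 + 342*k + 360), as required.
Evaluate s at k=12 and k=2: 67/1360 and 1/28; difference 129/9520.

Σ = 129/9520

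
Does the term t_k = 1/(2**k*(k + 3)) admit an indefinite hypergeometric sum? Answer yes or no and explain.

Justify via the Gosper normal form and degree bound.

No. Not Gosper-summable.

The ratio is (k + 3)/(2*(k + 4)).
Factor: A=k/2 + 3/2; B=k + 4; C=1.
Solve (k/2 + 3/2)·f(k+1) − (k + 3)·f(k) = 1.
deg f ≤ -1 (via 1,1,0).
deg f ≤ -1 is impossible — no certificate.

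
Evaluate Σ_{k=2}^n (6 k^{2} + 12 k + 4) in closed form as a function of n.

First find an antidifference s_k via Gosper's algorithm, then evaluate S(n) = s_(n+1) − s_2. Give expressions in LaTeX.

Ratio r(k) = (3*k**2 + 12*k + 11)/(3*k**2 + 6*k + 2).
Take A(k)=1, B(k)=1, C(k)=k**2 + 2*k + 2/3.
Solve (1)·f(k+1) − (1)·f(k) = k**2 + 2*k + 2/3.
Bound: deg f ≤ 3.
Solving with deg f ≤ 3: f(k) = k*(2*k**2 + 3*k - 1)/6.
So s_k = (B(k−1)f/C)·t_k = (k*(2*k**2 + 3*k - 1)/(2*(3*k**2 + 6*k + 2)))·t_k = k*(2*k**2 + 3*k - 1).
s_(k+1) − s_k = 6*k**2 + 12*k + 4 = t_k.
Evaluate: s_(n+1) = 2*n**3 + 9*n**2 + 11*n + 4; subtract s_(2) = 26 ⇒ S(n) = 2*n**3 + 9*n**2 + 11*n - 22.

S(n) = 2 n^{3} + 9 n^{2} + 11 n - 22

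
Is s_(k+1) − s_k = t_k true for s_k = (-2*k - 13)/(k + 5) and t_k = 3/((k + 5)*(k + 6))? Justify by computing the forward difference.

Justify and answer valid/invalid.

Valid — Δs_k = t_k.

s_(k+1) = (-2*k - 15)/(k + 6)
s_(k+1) − s_k = 3/(k**2 + 11*k + 30)
(s_(k+1) − s_k) − t_k = 0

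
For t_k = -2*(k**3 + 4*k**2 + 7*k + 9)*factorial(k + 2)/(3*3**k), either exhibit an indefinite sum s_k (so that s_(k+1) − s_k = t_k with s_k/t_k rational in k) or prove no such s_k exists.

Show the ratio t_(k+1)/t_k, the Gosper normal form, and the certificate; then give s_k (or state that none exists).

s_k = -2*(k**2 + 2*k - 2)*factorial(k + 2)/3**k

The ratio is (k**4 + 10*k**3 + 39*k**2 + 75*k + 63)/(3*(k**3 + 4*k**2 + 7*k + 9)).
Factor: A=k/3 + 1; B=1; C=k**3 + 4*k**2 + 7*k + 9.
Solve (k/3 + 1)·f(k+1) − (1)·f(k) = k**3 + 4*k**2 + 7*k + 9.
Degrees (1,0,3) ⇒ d ≤ 2.
A polynomial solution: f(k) = 3*(k**2 + 2*k - 2).
R(k) = B(k−1)·f(k)/C(k) = 3*(k**2 + 2*k - 2)/(k**3 + 4*k**2 + 7*k + 9); s_k = R·t_k = -2*(k**2 + 2*k - 2)*factorial(k + 2)/3**k.
s_(k+1) − s_k = -2*(k**3 + 4*k**2 + 7*k + 9)*factorial(k + 2)/(3*3**k) = t_k.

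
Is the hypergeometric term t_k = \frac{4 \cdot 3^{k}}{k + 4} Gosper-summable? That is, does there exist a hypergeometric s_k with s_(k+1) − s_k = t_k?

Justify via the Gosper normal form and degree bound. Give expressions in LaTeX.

Step 1: r(k) = 3*(k + 4)/(k + 5).
A = 3*k + 12, B = k + 5, C = 1.
Set up (3*k + 12)·f(k+1) − (k + 4)·f(k) − (1) = 0.
Degrees (1,1,0) ⇒ d ≤ -1.
d = -1 < 0 ⇒ no nonzero polynomial f; not summable.

No — negative degree bound, so no certificate f.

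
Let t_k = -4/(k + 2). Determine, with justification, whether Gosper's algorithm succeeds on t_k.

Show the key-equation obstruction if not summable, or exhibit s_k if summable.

Step 1: r(k) = (k + 2)/(k + 3).
Factor: A=k + 2; B=k + 3; C=1.
Need (k + 2)·f(k+1) − (k + 2)·f(k) = 1.
d = 0 from the (1,1,0) case.
Put f(k) = c0: A·f(k+1) − B(k−1)·f(k) − C = -1; need -1 = 0 — inconsistent ⇒ no f, not summable.

No — the linear system for f has no solution.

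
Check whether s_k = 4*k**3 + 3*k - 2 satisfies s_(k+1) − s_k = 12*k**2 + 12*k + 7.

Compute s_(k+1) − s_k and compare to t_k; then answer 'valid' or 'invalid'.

valid (s_(k+1) − s_k reduces to t_k)

s_(k+1) = 3*k + 4*(k + 1)**3 + 1
s_(k+1) − s_k = 12*k**2 + 12*k + 7
(s_(k+1) − s_k) − t_k = 0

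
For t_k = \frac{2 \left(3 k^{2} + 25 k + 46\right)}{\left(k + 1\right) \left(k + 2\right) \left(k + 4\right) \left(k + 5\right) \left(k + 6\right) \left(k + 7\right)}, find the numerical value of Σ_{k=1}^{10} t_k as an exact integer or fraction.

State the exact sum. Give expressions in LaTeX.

r(k) = (k + 1)*(k + 4)*(25*k + 3*(k + 1)**2 + 71)/((k + 3)*(k + 8)*(3*k**2 + 25*k + 46)) after simplifying.
Gosper form: A/B · C(k+1)/C(k) with A=k + 1, B=k + 8, C=k**3 + 34*k**2/3 + 121*k/3 + 46.
Solve (k + 1)·f(k+1) − (k + 7)·f(k) = k**3 + 34*k**2/3 + 121*k/3 + 46.
From deg A=1, deg B=1, deg C=3: d=6.
Match coefficients ⇒ f(k) = k*(k + 2)*(k + 3)*(k + 5)*(k**2 + 11*k + 34)/72.
R(k) = B(k−1)·f(k)/C(k) = k*(k + 2)*(k + 5)*(k + 7)*(k**2 + 11*k + 34)/(24*(3*k**2 + 25*k + 46)); s_k = R·t_k = k*(k**2 + 11*k + 34)/(12*(k**3 + 11*k**2 + 34*k + 24)).
Verify: 2*(3*k**2 + 25*k + 46)/(k**6 + 25*k**5 + 247*k**4 + 1219*k**3 + 3112*k**2 + 3796*k + 1680) matches t_k.
Telescoping: Σ = s_(11) − s_(1) = 253/3060 − (23/420) = 299/10710.

Σ = 299/10710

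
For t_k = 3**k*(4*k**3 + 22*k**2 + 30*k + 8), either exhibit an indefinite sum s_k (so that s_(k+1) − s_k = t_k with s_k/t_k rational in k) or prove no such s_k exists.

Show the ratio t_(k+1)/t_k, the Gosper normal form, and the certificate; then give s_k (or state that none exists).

r(k) = 3*(2*k**3 + 17*k**2 + 43*k + 32)/(2*k**3 + 11*k**2 + 15*k + 4) after simplifying.
So A=3 and B=1, with C=k**3 + 11*k**2/2 + 15*k/2 + 2.
f must satisfy (3)·f(k+1) − (1)·f(k) = k**3 + 11*k**2/2 + 15*k/2 + 2.
From deg A=0, deg B=0, deg C=3: d=3.
Solve for f: f(k) = (k**3 + k**2 - 1)/2 (degree 3 ≤ 3).
R(k) = B(k−1)·f(k)/C(k) = (k**3 + k**2 - 1)/(2*k**3 + 11*k**2 + 15*k + 4); s_k = R·t_k = 2*3**k*(k**3 + k**2 - 1).
Verify: 3**k*(4*k**3 + 22*k**2 + 30*k + 8) matches t_k.

s_k = 2*3**k*(k**3 + k**2 - 1)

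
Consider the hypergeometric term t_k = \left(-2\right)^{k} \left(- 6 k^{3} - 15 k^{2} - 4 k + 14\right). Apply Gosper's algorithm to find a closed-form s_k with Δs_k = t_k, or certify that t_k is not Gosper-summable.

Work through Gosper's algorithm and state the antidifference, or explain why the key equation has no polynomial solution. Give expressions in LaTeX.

r(k) = 2*(-6*k**3 - 33*k**2 - 52*k - 11)/(6*k**3 + 15*k**2 + 4*k - 14) after simplifying.
Take A(k)=-2, B(k)=1, C(k)=k**3 + 5*k**2/2 + 2*k/3 - 7/3.
Key eq: (-2)·f(k+1) = (1)·f(k) + (k**3 + 5*k**2/2 + 2*k/3 - 7/3).
d = 3 from the (0,0,3) case.
Solve for f: f(k) = -(2*k**3 + k**2 - 4*k - 4)/6 (degree 3 ≤ 3).
So s_k = (B(k−1)f/C)·t_k = (-(2*k**3 + k**2 - 4*k - 4)/(6*k**3 + 15*k**2 + 4*k - 14))·t_k = (-2)**k*(2*k**3 + k**2 - 4*k - 4).
Check: Δs_k = (-2)**k*(-6*k**3 - 15*k**2 - 4*k + 14). ✓

s_k = \left(-2\right)^{k} \left(2 k^{3} + k^{2} - 4 k - 4\right)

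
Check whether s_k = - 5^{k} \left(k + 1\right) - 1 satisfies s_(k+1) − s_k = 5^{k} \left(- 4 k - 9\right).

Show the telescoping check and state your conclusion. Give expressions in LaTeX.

s_(k+1) = -5*5**k*(k + 2) - 1
s_(k+1) − s_k = 5**k*(-4*k - 9)
(s_(k+1) − s_k) − t_k = 0

Valid: the claim telescopes to t_k.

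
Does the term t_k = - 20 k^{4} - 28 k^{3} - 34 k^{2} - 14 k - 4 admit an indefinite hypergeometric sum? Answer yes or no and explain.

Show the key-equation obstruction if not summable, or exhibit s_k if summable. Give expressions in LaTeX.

Ratio r(k) = (10*k**4 + 54*k**3 + 119*k**2 + 123*k + 50)/(10*k**4 + 14*k**3 + 17*k**2 + 7*k + 2).
Take A(k)=1, B(k)=1, C(k)=k**4 + 7*k**3/5 + 17*k**2/10 + 7*k/10 + 1/5.
Solve (1)·f(k+1) − (1)·f(k) = k**4 + 7*k**3/5 + 17*k**2/10 + 7*k/10 + 1/5.
Bound: deg f ≤ 5.
Solve for f: f(k) = k*(4*k**4 - 3*k**3 + 4*k**2 - 3*k + 2)/20 (degree 5 ≤ 5).
So s_k = (B(k−1)f/C)·t_k = (k*(4*k**4 - 3*k**3 + 4*k**2 - 3*k + 2)/(2*(10*k**4 + 14*k**3 + 17*k**2 + 7*k + 2)))·t_k = k*(-4*k**4 + 3*k**3 - 4*k**2 + 3*k - 2).
Check: Δs_k = -20*k**4 - 28*k**3 - 34*k**2 - 14*k - 4. ✓

Yes. s_k = k \left(- 4 k^{4} + 3 k^{3} - 4 k^{2} + 3 k - 2\right).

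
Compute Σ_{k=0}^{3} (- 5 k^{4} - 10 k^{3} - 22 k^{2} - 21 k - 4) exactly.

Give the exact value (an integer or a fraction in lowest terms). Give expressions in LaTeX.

Σ = -1300

The ratio is (5*k**4 + 30*k**3 + 82*k**2 + 115*k + 62)/(5*k**4 + 10*k**3 + 22*k**2 + 21*k + 4).
Take A(k)=1, B(k)=1, C(k)=k**4 + 2*k**3 + 22*k**2/5 + 21*k/5 + 4/5.
f must satisfy (1)·f(k+1) − (1)·f(k) = k**4 + 2*k**3 + 22*k**2/5 + 21*k/5 + 4/5.
From deg A=0, deg B=0, deg C=4: d=5.
Solving with deg f ≤ 5: f(k) = k*(k + 1)*(k**3 - k**2 + 5*k - 3)/5.
Then R = B(k−1)f/C = k*(k**3 - k**2 + 5*k - 3)/(5*k**3 + 5*k**2 + 17*k + 4), so s_k = R(k)·t_k = k*(-k**4 - 4*k**2 - 2*k + 3).
Δs = -5*k**4 - 10*k**3 - 22*k**2 - 21*k - 4, as required.
Telescoping: Σ = s_(4) − s_(0) = -1300 − (0) = -1300.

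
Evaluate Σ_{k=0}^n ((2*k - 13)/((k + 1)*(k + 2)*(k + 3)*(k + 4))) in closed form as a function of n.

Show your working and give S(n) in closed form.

S(n) = (-2*n**3 - 18*n**2 - 55*n - 39)/(3*(n**3 + 9*n**2 + 26*n + 24))

r(k) = (k + 1)*(2*k - 11)/((k + 5)*(2*k - 13)) after simplifying.
Gosper form: A/B · C(k+1)/C(k) with A=k + 1, B=k + 5, C=k - 13/2.
f must satisfy (k + 1)·f(k+1) − (k + 4)·f(k) = k - 13/2.
From deg A=1, deg B=1, deg C=1: d=3.
Match coefficients ⇒ f(k) = -k*(2*k**2 + 12*k + 25)/6.
Get s_k = R·t_k = k*(-2*k**2 - 12*k - 25)/(3*(k + 1)*(k + 2)*(k + 3)) with R(k) = B(k−1)f(k)/C(k) = -k*(k + 4)*(2*k**2 + 12*k + 25)/(3*(2*k - 13)).
s_(k+1) − s_k = (2*k - 13)/(k**4 + 10*k**3 + 35*k**2 + 50*k + 24) = t_k.
Telescope: S(n) = s_(n+1) − s_(0) = (-2*n**3 - 18*n**2 - 55*n - 39)/(3*(n**3 + 9*n**2 + 26*n + 24)) − (0) = (-2*n**3 - 18*n**2 - 55*n - 39)/(3*(n**3 + 9*n**2 + 26*n + 24)).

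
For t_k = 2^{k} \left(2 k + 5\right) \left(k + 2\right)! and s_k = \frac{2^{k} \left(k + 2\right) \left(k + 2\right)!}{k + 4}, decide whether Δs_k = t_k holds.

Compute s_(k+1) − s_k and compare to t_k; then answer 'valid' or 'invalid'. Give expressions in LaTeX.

Invalid: residual - \frac{2^{k + 1} \left(2 k^{2} + 13 k + 19\right) \left(k + 2\right)!}{\left(k + 4\right) \left(k + 5\right)} ≠ 0.

s_(k+1) = 2**(k + 1)*(k + 3)*factorial(k + 3)/(k + 5)
s_(k+1) − s_k = 2**k*(2*k**3 + 19*k**2 + 59*k + 62)*factorial(k + 2)/((k + 4)*(k + 5))
(s_(k+1) − s_k) − t_k = -2**(k + 1)*(2*k**2 + 13*k + 19)*factorial(k + 2)/((k + 4)*(k + 5))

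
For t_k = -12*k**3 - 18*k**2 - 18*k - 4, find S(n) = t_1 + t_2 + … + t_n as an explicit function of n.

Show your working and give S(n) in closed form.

t_(k+1)/t_k = (6*k**3 + 27*k**2 + 45*k + 26)/(6*k**3 + 9*k**2 + 9*k + 2).
Gosper form: A/B · C(k+1)/C(k) with A=1, B=1, C=k**3 + 3*k**2/2 + 3*k/2 + 1/3.
Key eq: (1)·f(k+1) = (1)·f(k) + (k**3 + 3*k**2/2 + 3*k/2 + 1/3).
deg f ≤ 4 (via 0,0,3).
Solve for f: f(k) = k*(3*k**3 + 3*k - 2)/12 (degree 4 ≤ 4).
R(k) = B(k−1)·f(k)/C(k) = k*(3*k**3 + 3*k - 2)/(2*(6*k**3 + 9*k**2 + 9*k + 2)); s_k = R·t_k = k*(-3*k**3 - 3*k + 2).
s_(k+1) − s_k = -12*k**3 - 18*k**2 - 18*k - 4 = t_k.
Σ_(k=1)^n t_k = s_(n+1) − s_(1) = (-3*n**4 - 12*n**3 - 21*n**2 - 16*n - 4) − (-4), i.e. n*(-3*n**3 - 12*n**2 - 21*n - 16).

S(n) = n*(-3*n**3 - 12*n**2 - 21*n - 16)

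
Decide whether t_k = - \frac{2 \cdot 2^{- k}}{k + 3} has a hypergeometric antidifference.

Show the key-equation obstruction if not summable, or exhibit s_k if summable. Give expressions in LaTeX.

No — key equation has no polynomial f.

t_(k+1)/t_k = (k + 3)/(2*(k + 4)).
Factor: A=k/2 + 3/2; B=k + 4; C=1.
f must satisfy (k/2 + 3/2)·f(k+1) − (k + 3)·f(k) = 1.
deg f ≤ -1 (via 1,1,0).
d = -1 < 0 ⇒ no nonzero polynomial f; not summable.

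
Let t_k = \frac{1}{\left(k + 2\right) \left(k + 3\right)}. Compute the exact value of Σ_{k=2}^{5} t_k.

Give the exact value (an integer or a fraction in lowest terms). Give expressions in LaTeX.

Σ = 1/8

The ratio is (k + 2)/(k + 4).
Factor: A=k + 2; B=k + 4; C=1.
Set up (k + 2)·f(k+1) − (k + 3)·f(k) − (1) = 0.
Bound: deg f ≤ 1.
Solve for f: f(k) = k/2 (degree 1 ≤ 1).
Get s_k = R·t_k = k/(2*(k + 2)) with R(k) = B(k−1)f(k)/C(k) = k*(k + 3)/2.
Check: Δs_k = 1/(k**2 + 5*k + 6). ✓
Evaluate s at k=6 and k=2: 3/8 and 1/4; difference 1/8.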